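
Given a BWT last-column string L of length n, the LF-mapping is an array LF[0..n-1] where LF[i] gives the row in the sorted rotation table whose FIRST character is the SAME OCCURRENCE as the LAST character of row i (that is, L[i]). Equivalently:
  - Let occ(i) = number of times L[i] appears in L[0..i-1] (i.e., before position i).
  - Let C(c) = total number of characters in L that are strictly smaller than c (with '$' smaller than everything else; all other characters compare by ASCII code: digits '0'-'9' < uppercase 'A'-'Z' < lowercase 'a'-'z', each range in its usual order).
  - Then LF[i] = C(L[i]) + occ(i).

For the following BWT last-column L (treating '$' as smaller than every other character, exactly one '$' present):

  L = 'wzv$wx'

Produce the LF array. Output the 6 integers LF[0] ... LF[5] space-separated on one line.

Answer: 2 5 1 0 3 4

Derivation:
Char counts: '$':1, 'v':1, 'w':2, 'x':1, 'z':1
C (first-col start): C('$')=0, C('v')=1, C('w')=2, C('x')=4, C('z')=5
L[0]='w': occ=0, LF[0]=C('w')+0=2+0=2
L[1]='z': occ=0, LF[1]=C('z')+0=5+0=5
L[2]='v': occ=0, LF[2]=C('v')+0=1+0=1
L[3]='$': occ=0, LF[3]=C('$')+0=0+0=0
L[4]='w': occ=1, LF[4]=C('w')+1=2+1=3
L[5]='x': occ=0, LF[5]=C('x')+0=4+0=4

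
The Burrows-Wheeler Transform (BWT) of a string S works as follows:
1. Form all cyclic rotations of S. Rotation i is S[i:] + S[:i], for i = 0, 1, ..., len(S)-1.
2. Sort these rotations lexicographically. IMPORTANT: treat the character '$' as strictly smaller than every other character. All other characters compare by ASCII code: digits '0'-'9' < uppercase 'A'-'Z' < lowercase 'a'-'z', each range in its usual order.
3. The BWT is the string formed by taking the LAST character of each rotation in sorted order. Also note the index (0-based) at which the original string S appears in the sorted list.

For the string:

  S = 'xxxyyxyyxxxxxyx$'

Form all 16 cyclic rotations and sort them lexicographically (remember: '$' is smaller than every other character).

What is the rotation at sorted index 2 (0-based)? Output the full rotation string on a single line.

All 16 rotations (rotation i = S[i:]+S[:i]):
  rot[0] = xxxyyxyyxxxxxyx$
  rot[1] = xxyyxyyxxxxxyx$x
  rot[2] = xyyxyyxxxxxyx$xx
  rot[3] = yyxyyxxxxxyx$xxx
  rot[4] = yxyyxxxxxyx$xxxy
  rot[5] = xyyxxxxxyx$xxxyy
  rot[6] = yyxxxxxyx$xxxyyx
  rot[7] = yxxxxxyx$xxxyyxy
  rot[8] = xxxxxyx$xxxyyxyy
  rot[9] = xxxxyx$xxxyyxyyx
  rot[10] = xxxyx$xxxyyxyyxx
  rot[11] = xxyx$xxxyyxyyxxx
  rot[12] = xyx$xxxyyxyyxxxx
  rot[13] = yx$xxxyyxyyxxxxx
  rot[14] = x$xxxyyxyyxxxxxy
  rot[15] = $xxxyyxyyxxxxxyx
Sorted (with $ < everything):
  sorted[0] = $xxxyyxyyxxxxxyx
  sorted[1] = x$xxxyyxyyxxxxxy
  sorted[2] = xxxxxyx$xxxyyxyy
  sorted[3] = xxxxyx$xxxyyxyyx
  sorted[4] = xxxyx$xxxyyxyyxx
  sorted[5] = xxxyyxyyxxxxxyx$
  sorted[6] = xxyx$xxxyyxyyxxx
  sorted[7] = xxyyxyyxxxxxyx$x
  sorted[8] = xyx$xxxyyxyyxxxx
  sorted[9] = xyyxxxxxyx$xxxyy
  sorted[10] = xyyxyyxxxxxyx$xx
  sorted[11] = yx$xxxyyxyyxxxxx
  sorted[12] = yxxxxxyx$xxxyyxy
  sorted[13] = yxyyxxxxxyx$xxxy
  sorted[14] = yyxxxxxyx$xxxyyx
  sorted[15] = yyxyyxxxxxyx$xxx
sorted[2] = xxxxxyx$xxxyyxyy

Answer: xxxxxyx$xxxyyxyy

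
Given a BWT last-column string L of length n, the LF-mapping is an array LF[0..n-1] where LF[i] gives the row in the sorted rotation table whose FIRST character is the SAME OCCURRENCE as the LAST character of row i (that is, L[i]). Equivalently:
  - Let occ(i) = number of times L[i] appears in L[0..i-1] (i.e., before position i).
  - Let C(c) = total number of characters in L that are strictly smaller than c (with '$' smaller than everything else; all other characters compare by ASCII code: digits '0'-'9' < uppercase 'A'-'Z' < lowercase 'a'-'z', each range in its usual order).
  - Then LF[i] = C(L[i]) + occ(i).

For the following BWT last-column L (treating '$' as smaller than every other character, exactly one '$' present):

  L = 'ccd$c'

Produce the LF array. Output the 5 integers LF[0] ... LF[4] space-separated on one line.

Answer: 1 2 4 0 3

Derivation:
Char counts: '$':1, 'c':3, 'd':1
C (first-col start): C('$')=0, C('c')=1, C('d')=4
L[0]='c': occ=0, LF[0]=C('c')+0=1+0=1
L[1]='c': occ=1, LF[1]=C('c')+1=1+1=2
L[2]='d': occ=0, LF[2]=C('d')+0=4+0=4
L[3]='$': occ=0, LF[3]=C('$')+0=0+0=0
L[4]='c': occ=2, LF[4]=C('c')+2=1+2=3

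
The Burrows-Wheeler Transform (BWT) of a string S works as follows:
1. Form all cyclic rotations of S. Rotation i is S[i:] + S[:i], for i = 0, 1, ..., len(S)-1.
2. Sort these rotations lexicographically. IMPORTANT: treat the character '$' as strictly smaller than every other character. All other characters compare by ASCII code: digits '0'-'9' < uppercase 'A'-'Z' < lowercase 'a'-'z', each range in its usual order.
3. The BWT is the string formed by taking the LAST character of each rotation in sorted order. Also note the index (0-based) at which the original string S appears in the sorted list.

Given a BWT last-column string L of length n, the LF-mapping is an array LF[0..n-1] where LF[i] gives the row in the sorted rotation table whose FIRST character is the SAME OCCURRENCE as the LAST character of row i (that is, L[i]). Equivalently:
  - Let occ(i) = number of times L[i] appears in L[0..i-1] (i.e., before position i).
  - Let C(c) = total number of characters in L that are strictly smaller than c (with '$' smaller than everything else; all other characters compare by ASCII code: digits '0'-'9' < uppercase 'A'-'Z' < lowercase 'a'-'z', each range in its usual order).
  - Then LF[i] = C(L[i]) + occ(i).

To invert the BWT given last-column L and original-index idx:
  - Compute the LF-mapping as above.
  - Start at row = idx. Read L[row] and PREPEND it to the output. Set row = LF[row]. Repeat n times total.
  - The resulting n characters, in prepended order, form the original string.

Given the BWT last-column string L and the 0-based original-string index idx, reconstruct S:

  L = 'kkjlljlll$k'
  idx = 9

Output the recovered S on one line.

LF mapping: 3 4 1 6 7 2 8 9 10 0 5
Walk LF starting at row 9, prepending L[row]:
  step 1: row=9, L[9]='$', prepend. Next row=LF[9]=0
  step 2: row=0, L[0]='k', prepend. Next row=LF[0]=3
  step 3: row=3, L[3]='l', prepend. Next row=LF[3]=6
  step 4: row=6, L[6]='l', prepend. Next row=LF[6]=8
  step 5: row=8, L[8]='l', prepend. Next row=LF[8]=10
  step 6: row=10, L[10]='k', prepend. Next row=LF[10]=5
  step 7: row=5, L[5]='j', prepend. Next row=LF[5]=2
  step 8: row=2, L[2]='j', prepend. Next row=LF[2]=1
  step 9: row=1, L[1]='k', prepend. Next row=LF[1]=4
  step 10: row=4, L[4]='l', prepend. Next row=LF[4]=7
  step 11: row=7, L[7]='l', prepend. Next row=LF[7]=9
Reversed output: llkjjklllk$

Answer: llkjjklllk$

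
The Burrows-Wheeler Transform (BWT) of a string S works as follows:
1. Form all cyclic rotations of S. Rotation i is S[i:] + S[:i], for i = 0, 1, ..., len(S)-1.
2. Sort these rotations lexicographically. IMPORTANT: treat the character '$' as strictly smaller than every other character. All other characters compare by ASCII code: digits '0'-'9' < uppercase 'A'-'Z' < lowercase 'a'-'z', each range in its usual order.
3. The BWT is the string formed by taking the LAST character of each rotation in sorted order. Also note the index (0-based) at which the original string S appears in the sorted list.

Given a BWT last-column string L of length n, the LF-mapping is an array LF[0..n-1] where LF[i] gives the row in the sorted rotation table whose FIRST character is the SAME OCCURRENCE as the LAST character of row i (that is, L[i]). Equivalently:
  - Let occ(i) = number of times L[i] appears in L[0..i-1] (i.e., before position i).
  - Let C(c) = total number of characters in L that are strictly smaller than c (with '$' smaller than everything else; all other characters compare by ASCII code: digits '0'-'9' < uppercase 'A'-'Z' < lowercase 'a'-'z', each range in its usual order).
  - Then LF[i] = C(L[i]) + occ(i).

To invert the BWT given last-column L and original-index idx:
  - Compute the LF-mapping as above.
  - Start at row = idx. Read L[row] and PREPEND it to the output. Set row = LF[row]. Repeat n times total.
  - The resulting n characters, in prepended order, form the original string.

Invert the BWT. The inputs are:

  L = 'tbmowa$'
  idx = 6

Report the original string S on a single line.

Answer: wombat$

Derivation:
LF mapping: 5 2 3 4 6 1 0
Walk LF starting at row 6, prepending L[row]:
  step 1: row=6, L[6]='$', prepend. Next row=LF[6]=0
  step 2: row=0, L[0]='t', prepend. Next row=LF[0]=5
  step 3: row=5, L[5]='a', prepend. Next row=LF[5]=1
  step 4: row=1, L[1]='b', prepend. Next row=LF[1]=2
  step 5: row=2, L[2]='m', prepend. Next row=LF[2]=3
  step 6: row=3, L[3]='o', prepend. Next row=LF[3]=4
  step 7: row=4, L[4]='w', prepend. Next row=LF[4]=6
Reversed output: wombat$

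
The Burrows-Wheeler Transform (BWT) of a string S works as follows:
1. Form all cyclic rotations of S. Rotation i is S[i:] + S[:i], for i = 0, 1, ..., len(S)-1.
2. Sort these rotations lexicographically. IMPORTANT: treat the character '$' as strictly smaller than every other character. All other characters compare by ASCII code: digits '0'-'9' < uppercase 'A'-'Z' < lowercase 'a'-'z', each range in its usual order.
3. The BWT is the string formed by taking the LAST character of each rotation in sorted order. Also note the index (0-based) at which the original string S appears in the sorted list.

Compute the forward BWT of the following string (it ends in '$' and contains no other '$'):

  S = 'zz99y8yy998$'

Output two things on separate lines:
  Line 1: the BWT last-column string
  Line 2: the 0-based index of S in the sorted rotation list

All 12 rotations (rotation i = S[i:]+S[:i]):
  rot[0] = zz99y8yy998$
  rot[1] = z99y8yy998$z
  rot[2] = 99y8yy998$zz
  rot[3] = 9y8yy998$zz9
  rot[4] = y8yy998$zz99
  rot[5] = 8yy998$zz99y
  rot[6] = yy998$zz99y8
  rot[7] = y998$zz99y8y
  rot[8] = 998$zz99y8yy
  rot[9] = 98$zz99y8yy9
  rot[10] = 8$zz99y8yy99
  rot[11] = $zz99y8yy998
Sorted (with $ < everything):
  sorted[0] = $zz99y8yy998  (last char: '8')
  sorted[1] = 8$zz99y8yy99  (last char: '9')
  sorted[2] = 8yy998$zz99y  (last char: 'y')
  sorted[3] = 98$zz99y8yy9  (last char: '9')
  sorted[4] = 998$zz99y8yy  (last char: 'y')
  sorted[5] = 99y8yy998$zz  (last char: 'z')
  sorted[6] = 9y8yy998$zz9  (last char: '9')
  sorted[7] = y8yy998$zz99  (last char: '9')
  sorted[8] = y998$zz99y8y  (last char: 'y')
  sorted[9] = yy998$zz99y8  (last char: '8')
  sorted[10] = z99y8yy998$z  (last char: 'z')
  sorted[11] = zz99y8yy998$  (last char: '$')
Last column: 89y9yz99y8z$
Original string S is at sorted index 11

Answer: 89y9yz99y8z$
11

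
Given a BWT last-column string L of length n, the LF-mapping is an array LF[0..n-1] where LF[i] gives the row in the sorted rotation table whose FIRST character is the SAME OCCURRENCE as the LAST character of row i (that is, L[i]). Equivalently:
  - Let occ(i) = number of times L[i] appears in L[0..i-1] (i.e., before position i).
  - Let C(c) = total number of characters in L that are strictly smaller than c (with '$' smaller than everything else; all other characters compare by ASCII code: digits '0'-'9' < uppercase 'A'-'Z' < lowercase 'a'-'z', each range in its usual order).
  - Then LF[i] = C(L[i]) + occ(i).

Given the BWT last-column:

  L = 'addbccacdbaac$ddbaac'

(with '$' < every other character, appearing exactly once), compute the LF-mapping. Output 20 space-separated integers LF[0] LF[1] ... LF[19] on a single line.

Char counts: '$':1, 'a':6, 'b':3, 'c':5, 'd':5
C (first-col start): C('$')=0, C('a')=1, C('b')=7, C('c')=10, C('d')=15
L[0]='a': occ=0, LF[0]=C('a')+0=1+0=1
L[1]='d': occ=0, LF[1]=C('d')+0=15+0=15
L[2]='d': occ=1, LF[2]=C('d')+1=15+1=16
L[3]='b': occ=0, LF[3]=C('b')+0=7+0=7
L[4]='c': occ=0, LF[4]=C('c')+0=10+0=10
L[5]='c': occ=1, LF[5]=C('c')+1=10+1=11
L[6]='a': occ=1, LF[6]=C('a')+1=1+1=2
L[7]='c': occ=2, LF[7]=C('c')+2=10+2=12
L[8]='d': occ=2, LF[8]=C('d')+2=15+2=17
L[9]='b': occ=1, LF[9]=C('b')+1=7+1=8
L[10]='a': occ=2, LF[10]=C('a')+2=1+2=3
L[11]='a': occ=3, LF[11]=C('a')+3=1+3=4
L[12]='c': occ=3, LF[12]=C('c')+3=10+3=13
L[13]='$': occ=0, LF[13]=C('$')+0=0+0=0
L[14]='d': occ=3, LF[14]=C('d')+3=15+3=18
L[15]='d': occ=4, LF[15]=C('d')+4=15+4=19
L[16]='b': occ=2, LF[16]=C('b')+2=7+2=9
L[17]='a': occ=4, LF[17]=C('a')+4=1+4=5
L[18]='a': occ=5, LF[18]=C('a')+5=1+5=6
L[19]='c': occ=4, LF[19]=C('c')+4=10+4=14

Answer: 1 15 16 7 10 11 2 12 17 8 3 4 13 0 18 19 9 5 6 14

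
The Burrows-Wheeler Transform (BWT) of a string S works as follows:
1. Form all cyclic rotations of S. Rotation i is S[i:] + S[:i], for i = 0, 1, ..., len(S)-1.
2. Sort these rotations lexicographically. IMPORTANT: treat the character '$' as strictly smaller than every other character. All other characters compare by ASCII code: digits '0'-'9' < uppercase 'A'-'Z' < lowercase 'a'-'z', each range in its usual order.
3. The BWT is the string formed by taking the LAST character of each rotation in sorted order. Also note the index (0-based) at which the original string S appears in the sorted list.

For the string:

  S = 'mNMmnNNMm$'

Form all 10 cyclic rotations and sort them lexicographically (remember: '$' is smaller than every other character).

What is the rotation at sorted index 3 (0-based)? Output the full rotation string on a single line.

Answer: NMm$mNMmnN

Derivation:
All 10 rotations (rotation i = S[i:]+S[:i]):
  rot[0] = mNMmnNNMm$
  rot[1] = NMmnNNMm$m
  rot[2] = MmnNNMm$mN
  rot[3] = mnNNMm$mNM
  rot[4] = nNNMm$mNMm
  rot[5] = NNMm$mNMmn
  rot[6] = NMm$mNMmnN
  rot[7] = Mm$mNMmnNN
  rot[8] = m$mNMmnNNM
  rot[9] = $mNMmnNNMm
Sorted (with $ < everything):
  sorted[0] = $mNMmnNNMm
  sorted[1] = Mm$mNMmnNN
  sorted[2] = MmnNNMm$mN
  sorted[3] = NMm$mNMmnN
  sorted[4] = NMmnNNMm$m
  sorted[5] = NNMm$mNMmn
  sorted[6] = m$mNMmnNNM
  sorted[7] = mNMmnNNMm$
  sorted[8] = mnNNMm$mNM
  sorted[9] = nNNMm$mNMm
sorted[3] = NMm$mNMmnN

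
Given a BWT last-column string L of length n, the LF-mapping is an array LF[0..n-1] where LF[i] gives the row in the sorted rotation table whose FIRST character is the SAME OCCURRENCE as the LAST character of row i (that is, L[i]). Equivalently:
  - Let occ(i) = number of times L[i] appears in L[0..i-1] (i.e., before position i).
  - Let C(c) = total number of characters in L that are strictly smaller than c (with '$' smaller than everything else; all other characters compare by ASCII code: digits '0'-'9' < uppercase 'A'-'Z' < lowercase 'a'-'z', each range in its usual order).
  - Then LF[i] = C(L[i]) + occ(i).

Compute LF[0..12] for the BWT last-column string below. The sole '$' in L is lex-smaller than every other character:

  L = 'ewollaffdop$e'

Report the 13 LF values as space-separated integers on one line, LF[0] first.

Char counts: '$':1, 'a':1, 'd':1, 'e':2, 'f':2, 'l':2, 'o':2, 'p':1, 'w':1
C (first-col start): C('$')=0, C('a')=1, C('d')=2, C('e')=3, C('f')=5, C('l')=7, C('o')=9, C('p')=11, C('w')=12
L[0]='e': occ=0, LF[0]=C('e')+0=3+0=3
L[1]='w': occ=0, LF[1]=C('w')+0=12+0=12
L[2]='o': occ=0, LF[2]=C('o')+0=9+0=9
L[3]='l': occ=0, LF[3]=C('l')+0=7+0=7
L[4]='l': occ=1, LF[4]=C('l')+1=7+1=8
L[5]='a': occ=0, LF[5]=C('a')+0=1+0=1
L[6]='f': occ=0, LF[6]=C('f')+0=5+0=5
L[7]='f': occ=1, LF[7]=C('f')+1=5+1=6
L[8]='d': occ=0, LF[8]=C('d')+0=2+0=2
L[9]='o': occ=1, LF[9]=C('o')+1=9+1=10
L[10]='p': occ=0, LF[10]=C('p')+0=11+0=11
L[11]='$': occ=0, LF[11]=C('$')+0=0+0=0
L[12]='e': occ=1, LF[12]=C('e')+1=3+1=4

Answer: 3 12 9 7 8 1 5 6 2 10 11 0 4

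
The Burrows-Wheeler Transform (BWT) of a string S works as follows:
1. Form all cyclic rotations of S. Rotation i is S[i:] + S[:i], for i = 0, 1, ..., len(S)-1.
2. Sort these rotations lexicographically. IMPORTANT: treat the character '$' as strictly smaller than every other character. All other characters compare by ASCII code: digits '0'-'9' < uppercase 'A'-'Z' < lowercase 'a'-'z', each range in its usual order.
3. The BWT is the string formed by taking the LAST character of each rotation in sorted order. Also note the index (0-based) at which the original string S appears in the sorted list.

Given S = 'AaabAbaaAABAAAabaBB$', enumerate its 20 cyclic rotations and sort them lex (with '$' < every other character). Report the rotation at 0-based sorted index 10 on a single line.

Answer: BB$AaabAbaaAABAAAaba

Derivation:
All 20 rotations (rotation i = S[i:]+S[:i]):
  rot[0] = AaabAbaaAABAAAabaBB$
  rot[1] = aabAbaaAABAAAabaBB$A
  rot[2] = abAbaaAABAAAabaBB$Aa
  rot[3] = bAbaaAABAAAabaBB$Aaa
  rot[4] = AbaaAABAAAabaBB$Aaab
  rot[5] = baaAABAAAabaBB$AaabA
  rot[6] = aaAABAAAabaBB$AaabAb
  rot[7] = aAABAAAabaBB$AaabAba
  rot[8] = AABAAAabaBB$AaabAbaa
  rot[9] = ABAAAabaBB$AaabAbaaA
  rot[10] = BAAAabaBB$AaabAbaaAA
  rot[11] = AAAabaBB$AaabAbaaAAB
  rot[12] = AAabaBB$AaabAbaaAABA
  rot[13] = AabaBB$AaabAbaaAABAA
  rot[14] = abaBB$AaabAbaaAABAAA
  rot[15] = baBB$AaabAbaaAABAAAa
  rot[16] = aBB$AaabAbaaAABAAAab
  rot[17] = BB$AaabAbaaAABAAAaba
  rot[18] = B$AaabAbaaAABAAAabaB
  rot[19] = $AaabAbaaAABAAAabaBB
Sorted (with $ < everything):
  sorted[0] = $AaabAbaaAABAAAabaBB
  sorted[1] = AAAabaBB$AaabAbaaAAB
  sorted[2] = AABAAAabaBB$AaabAbaa
  sorted[3] = AAabaBB$AaabAbaaAABA
  sorted[4] = ABAAAabaBB$AaabAbaaA
  sorted[5] = AaabAbaaAABAAAabaBB$
  sorted[6] = AabaBB$AaabAbaaAABAA
  sorted[7] = AbaaAABAAAabaBB$Aaab
  sorted[8] = B$AaabAbaaAABAAAabaB
  sorted[9] = BAAAabaBB$AaabAbaaAA
  sorted[10] = BB$AaabAbaaAABAAAaba
  sorted[11] = aAABAAAabaBB$AaabAba
  sorted[12] = aBB$AaabAbaaAABAAAab
  sorted[13] = aaAABAAAabaBB$AaabAb
  sorted[14] = aabAbaaAABAAAabaBB$A
  sorted[15] = abAbaaAABAAAabaBB$Aa
  sorted[16] = abaBB$AaabAbaaAABAAA
  sorted[17] = bAbaaAABAAAabaBB$Aaa
  sorted[18] = baBB$AaabAbaaAABAAAa
  sorted[19] = baaAABAAAabaBB$AaabA
sorted[10] = BB$AaabAbaaAABAAAaba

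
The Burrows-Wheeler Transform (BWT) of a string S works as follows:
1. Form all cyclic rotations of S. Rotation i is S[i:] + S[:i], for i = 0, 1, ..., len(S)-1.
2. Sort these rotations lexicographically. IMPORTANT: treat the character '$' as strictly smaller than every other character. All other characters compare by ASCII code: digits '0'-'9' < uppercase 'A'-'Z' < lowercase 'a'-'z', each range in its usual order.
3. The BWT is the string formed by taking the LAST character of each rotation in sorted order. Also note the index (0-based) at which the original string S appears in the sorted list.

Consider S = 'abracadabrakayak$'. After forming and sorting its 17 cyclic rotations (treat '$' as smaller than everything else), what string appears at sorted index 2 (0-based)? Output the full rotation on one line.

Answer: abrakayak$abracad

Derivation:
All 17 rotations (rotation i = S[i:]+S[:i]):
  rot[0] = abracadabrakayak$
  rot[1] = bracadabrakayak$a
  rot[2] = racadabrakayak$ab
  rot[3] = acadabrakayak$abr
  rot[4] = cadabrakayak$abra
  rot[5] = adabrakayak$abrac
  rot[6] = dabrakayak$abraca
  rot[7] = abrakayak$abracad
  rot[8] = brakayak$abracada
  rot[9] = rakayak$abracadab
  rot[10] = akayak$abracadabr
  rot[11] = kayak$abracadabra
  rot[12] = ayak$abracadabrak
  rot[13] = yak$abracadabraka
  rot[14] = ak$abracadabrakay
  rot[15] = k$abracadabrakaya
  rot[16] = $abracadabrakayak
Sorted (with $ < everything):
  sorted[0] = $abracadabrakayak
  sorted[1] = abracadabrakayak$
  sorted[2] = abrakayak$abracad
  sorted[3] = acadabrakayak$abr
  sorted[4] = adabrakayak$abrac
  sorted[5] = ak$abracadabrakay
  sorted[6] = akayak$abracadabr
  sorted[7] = ayak$abracadabrak
  sorted[8] = bracadabrakayak$a
  sorted[9] = brakayak$abracada
  sorted[10] = cadabrakayak$abra
  sorted[11] = dabrakayak$abraca
  sorted[12] = k$abracadabrakaya
  sorted[13] = kayak$abracadabra
  sorted[14] = racadabrakayak$ab
  sorted[15] = rakayak$abracadab
  sorted[16] = yak$abracadabraka
sorted[2] = abrakayak$abracad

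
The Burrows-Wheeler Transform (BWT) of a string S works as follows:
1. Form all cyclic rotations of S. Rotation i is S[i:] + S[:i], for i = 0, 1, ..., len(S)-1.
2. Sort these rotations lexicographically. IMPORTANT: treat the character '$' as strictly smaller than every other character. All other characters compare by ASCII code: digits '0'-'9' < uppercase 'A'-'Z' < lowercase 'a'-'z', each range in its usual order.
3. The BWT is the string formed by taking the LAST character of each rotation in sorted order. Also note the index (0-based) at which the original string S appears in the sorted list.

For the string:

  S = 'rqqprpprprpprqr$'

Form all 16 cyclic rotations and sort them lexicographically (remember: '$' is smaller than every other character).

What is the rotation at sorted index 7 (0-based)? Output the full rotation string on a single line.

All 16 rotations (rotation i = S[i:]+S[:i]):
  rot[0] = rqqprpprprpprqr$
  rot[1] = qqprpprprpprqr$r
  rot[2] = qprpprprpprqr$rq
  rot[3] = prpprprpprqr$rqq
  rot[4] = rpprprpprqr$rqqp
  rot[5] = pprprpprqr$rqqpr
  rot[6] = prprpprqr$rqqprp
  rot[7] = rprpprqr$rqqprpp
  rot[8] = prpprqr$rqqprppr
  rot[9] = rpprqr$rqqprpprp
  rot[10] = pprqr$rqqprpprpr
  rot[11] = prqr$rqqprpprprp
  rot[12] = rqr$rqqprpprprpp
  rot[13] = qr$rqqprpprprppr
  rot[14] = r$rqqprpprprpprq
  rot[15] = $rqqprpprprpprqr
Sorted (with $ < everything):
  sorted[0] = $rqqprpprprpprqr
  sorted[1] = pprprpprqr$rqqpr
  sorted[2] = pprqr$rqqprpprpr
  sorted[3] = prpprprpprqr$rqq
  sorted[4] = prpprqr$rqqprppr
  sorted[5] = prprpprqr$rqqprp
  sorted[6] = prqr$rqqprpprprp
  sorted[7] = qprpprprpprqr$rq
  sorted[8] = qqprpprprpprqr$r
  sorted[9] = qr$rqqprpprprppr
  sorted[10] = r$rqqprpprprpprq
  sorted[11] = rpprprpprqr$rqqp
  sorted[12] = rpprqr$rqqprpprp
  sorted[13] = rprpprqr$rqqprpp
  sorted[14] = rqqprpprprpprqr$
  sorted[15] = rqr$rqqprpprprpp
sorted[7] = qprpprprpprqr$rq

Answer: qprpprprpprqr$rq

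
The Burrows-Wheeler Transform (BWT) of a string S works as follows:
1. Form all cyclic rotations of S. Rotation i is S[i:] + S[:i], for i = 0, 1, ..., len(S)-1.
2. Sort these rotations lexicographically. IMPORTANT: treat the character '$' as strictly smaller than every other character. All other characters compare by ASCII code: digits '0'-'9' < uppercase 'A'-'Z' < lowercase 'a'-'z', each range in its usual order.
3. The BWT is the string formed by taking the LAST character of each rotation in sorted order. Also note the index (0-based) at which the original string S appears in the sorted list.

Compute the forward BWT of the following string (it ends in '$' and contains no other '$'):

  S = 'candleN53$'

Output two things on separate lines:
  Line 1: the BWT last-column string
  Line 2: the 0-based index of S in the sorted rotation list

All 10 rotations (rotation i = S[i:]+S[:i]):
  rot[0] = candleN53$
  rot[1] = andleN53$c
  rot[2] = ndleN53$ca
  rot[3] = dleN53$can
  rot[4] = leN53$cand
  rot[5] = eN53$candl
  rot[6] = N53$candle
  rot[7] = 53$candleN
  rot[8] = 3$candleN5
  rot[9] = $candleN53
Sorted (with $ < everything):
  sorted[0] = $candleN53  (last char: '3')
  sorted[1] = 3$candleN5  (last char: '5')
  sorted[2] = 53$candleN  (last char: 'N')
  sorted[3] = N53$candle  (last char: 'e')
  sorted[4] = andleN53$c  (last char: 'c')
  sorted[5] = candleN53$  (last char: '$')
  sorted[6] = dleN53$can  (last char: 'n')
  sorted[7] = eN53$candl  (last char: 'l')
  sorted[8] = leN53$cand  (last char: 'd')
  sorted[9] = ndleN53$ca  (last char: 'a')
Last column: 35Nec$nlda
Original string S is at sorted index 5

Answer: 35Nec$nlda
5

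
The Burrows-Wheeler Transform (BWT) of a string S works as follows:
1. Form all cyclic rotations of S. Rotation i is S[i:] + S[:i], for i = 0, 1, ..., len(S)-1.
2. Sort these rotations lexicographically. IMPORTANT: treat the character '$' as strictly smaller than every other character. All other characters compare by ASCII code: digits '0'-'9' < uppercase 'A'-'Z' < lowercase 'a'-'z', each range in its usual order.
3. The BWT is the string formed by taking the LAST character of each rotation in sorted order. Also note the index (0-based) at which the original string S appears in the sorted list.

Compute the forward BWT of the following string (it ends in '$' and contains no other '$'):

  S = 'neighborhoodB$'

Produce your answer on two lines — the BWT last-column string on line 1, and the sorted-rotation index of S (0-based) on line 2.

Answer: Bdhonigre$ohbo
9

Derivation:
All 14 rotations (rotation i = S[i:]+S[:i]):
  rot[0] = neighborhoodB$
  rot[1] = eighborhoodB$n
  rot[2] = ighborhoodB$ne
  rot[3] = ghborhoodB$nei
  rot[4] = hborhoodB$neig
  rot[5] = borhoodB$neigh
  rot[6] = orhoodB$neighb
  rot[7] = rhoodB$neighbo
  rot[8] = hoodB$neighbor
  rot[9] = oodB$neighborh
  rot[10] = odB$neighborho
  rot[11] = dB$neighborhoo
  rot[12] = B$neighborhood
  rot[13] = $neighborhoodB
Sorted (with $ < everything):
  sorted[0] = $neighborhoodB  (last char: 'B')
  sorted[1] = B$neighborhood  (last char: 'd')
  sorted[2] = borhoodB$neigh  (last char: 'h')
  sorted[3] = dB$neighborhoo  (last char: 'o')
  sorted[4] = eighborhoodB$n  (last char: 'n')
  sorted[5] = ghborhoodB$nei  (last char: 'i')
  sorted[6] = hborhoodB$neig  (last char: 'g')
  sorted[7] = hoodB$neighbor  (last char: 'r')
  sorted[8] = ighborhoodB$ne  (last char: 'e')
  sorted[9] = neighborhoodB$  (last char: '$')
  sorted[10] = odB$neighborho  (last char: 'o')
  sorted[11] = oodB$neighborh  (last char: 'h')
  sorted[12] = orhoodB$neighb  (last char: 'b')
  sorted[13] = rhoodB$neighbo  (last char: 'o')
Last column: Bdhonigre$ohbo
Original string S is at sorted index 9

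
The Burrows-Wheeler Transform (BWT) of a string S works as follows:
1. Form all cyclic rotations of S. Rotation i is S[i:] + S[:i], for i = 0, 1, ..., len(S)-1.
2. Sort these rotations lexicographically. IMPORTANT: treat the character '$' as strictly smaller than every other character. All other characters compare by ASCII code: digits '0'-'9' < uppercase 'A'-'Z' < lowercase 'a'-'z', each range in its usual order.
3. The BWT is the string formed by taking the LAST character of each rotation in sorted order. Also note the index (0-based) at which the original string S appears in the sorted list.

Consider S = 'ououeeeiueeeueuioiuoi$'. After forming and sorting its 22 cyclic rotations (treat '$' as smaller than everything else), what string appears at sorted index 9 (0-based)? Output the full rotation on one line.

All 22 rotations (rotation i = S[i:]+S[:i]):
  rot[0] = ououeeeiueeeueuioiuoi$
  rot[1] = uoueeeiueeeueuioiuoi$o
  rot[2] = oueeeiueeeueuioiuoi$ou
  rot[3] = ueeeiueeeueuioiuoi$ouo
  rot[4] = eeeiueeeueuioiuoi$ouou
  rot[5] = eeiueeeueuioiuoi$ououe
  rot[6] = eiueeeueuioiuoi$ououee
  rot[7] = iueeeueuioiuoi$ououeee
  rot[8] = ueeeueuioiuoi$ououeeei
  rot[9] = eeeueuioiuoi$ououeeeiu
  rot[10] = eeueuioiuoi$ououeeeiue
  rot[11] = eueuioiuoi$ououeeeiuee
  rot[12] = ueuioiuoi$ououeeeiueee
  rot[13] = euioiuoi$ououeeeiueeeu
  rot[14] = uioiuoi$ououeeeiueeeue
  rot[15] = ioiuoi$ououeeeiueeeueu
  rot[16] = oiuoi$ououeeeiueeeueui
  rot[17] = iuoi$ououeeeiueeeueuio
  rot[18] = uoi$ououeeeiueeeueuioi
  rot[19] = oi$ououeeeiueeeueuioiu
  rot[20] = i$ououeeeiueeeueuioiuo
  rot[21] = $ououeeeiueeeueuioiuoi
Sorted (with $ < everything):
  sorted[0] = $ououeeeiueeeueuioiuoi
  sorted[1] = eeeiueeeueuioiuoi$ouou
  sorted[2] = eeeueuioiuoi$ououeeeiu
  sorted[3] = eeiueeeueuioiuoi$ououe
  sorted[4] = eeueuioiuoi$ououeeeiue
  sorted[5] = eiueeeueuioiuoi$ououee
  sorted[6] = eueuioiuoi$ououeeeiuee
  sorted[7] = euioiuoi$ououeeeiueeeu
  sorted[8] = i$ououeeeiueeeueuioiuo
  sorted[9] = ioiuoi$ououeeeiueeeueu
  sorted[10] = iueeeueuioiuoi$ououeee
  sorted[11] = iuoi$ououeeeiueeeueuio
  sorted[12] = oi$ououeeeiueeeueuioiu
  sorted[13] = oiuoi$ououeeeiueeeueui
  sorted[14] = oueeeiueeeueuioiuoi$ou
  sorted[15] = ououeeeiueeeueuioiuoi$
  sorted[16] = ueeeiueeeueuioiuoi$ouo
  sorted[17] = ueeeueuioiuoi$ououeeei
  sorted[18] = ueuioiuoi$ououeeeiueee
  sorted[19] = uioiuoi$ououeeeiueeeue
  sorted[20] = uoi$ououeeeiueeeueuioi
  sorted[21] = uoueeeiueeeueuioiuoi$o
sorted[9] = ioiuoi$ououeeeiueeeueu

Answer: ioiuoi$ououeeeiueeeueu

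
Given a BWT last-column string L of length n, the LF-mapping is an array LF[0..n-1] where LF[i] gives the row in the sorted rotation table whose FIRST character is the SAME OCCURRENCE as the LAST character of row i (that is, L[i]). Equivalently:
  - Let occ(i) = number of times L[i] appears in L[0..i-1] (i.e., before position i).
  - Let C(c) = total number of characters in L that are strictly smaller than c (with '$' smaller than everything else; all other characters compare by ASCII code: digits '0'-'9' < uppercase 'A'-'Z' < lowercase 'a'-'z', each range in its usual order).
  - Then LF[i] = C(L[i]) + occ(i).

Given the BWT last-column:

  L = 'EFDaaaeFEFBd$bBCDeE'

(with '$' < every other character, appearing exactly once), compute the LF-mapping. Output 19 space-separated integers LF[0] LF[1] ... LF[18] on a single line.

Answer: 6 9 4 12 13 14 17 10 7 11 1 16 0 15 2 3 5 18 8

Derivation:
Char counts: '$':1, 'B':2, 'C':1, 'D':2, 'E':3, 'F':3, 'a':3, 'b':1, 'd':1, 'e':2
C (first-col start): C('$')=0, C('B')=1, C('C')=3, C('D')=4, C('E')=6, C('F')=9, C('a')=12, C('b')=15, C('d')=16, C('e')=17
L[0]='E': occ=0, LF[0]=C('E')+0=6+0=6
L[1]='F': occ=0, LF[1]=C('F')+0=9+0=9
L[2]='D': occ=0, LF[2]=C('D')+0=4+0=4
L[3]='a': occ=0, LF[3]=C('a')+0=12+0=12
L[4]='a': occ=1, LF[4]=C('a')+1=12+1=13
L[5]='a': occ=2, LF[5]=C('a')+2=12+2=14
L[6]='e': occ=0, LF[6]=C('e')+0=17+0=17
L[7]='F': occ=1, LF[7]=C('F')+1=9+1=10
L[8]='E': occ=1, LF[8]=C('E')+1=6+1=7
L[9]='F': occ=2, LF[9]=C('F')+2=9+2=11
L[10]='B': occ=0, LF[10]=C('B')+0=1+0=1
L[11]='d': occ=0, LF[11]=C('d')+0=16+0=16
L[12]='$': occ=0, LF[12]=C('$')+0=0+0=0
L[13]='b': occ=0, LF[13]=C('b')+0=15+0=15
L[14]='B': occ=1, LF[14]=C('B')+1=1+1=2
L[15]='C': occ=0, LF[15]=C('C')+0=3+0=3
L[16]='D': occ=1, LF[16]=C('D')+1=4+1=5
L[17]='e': occ=1, LF[17]=C('e')+1=17+1=18
L[18]='E': occ=2, LF[18]=C('E')+2=6+2=8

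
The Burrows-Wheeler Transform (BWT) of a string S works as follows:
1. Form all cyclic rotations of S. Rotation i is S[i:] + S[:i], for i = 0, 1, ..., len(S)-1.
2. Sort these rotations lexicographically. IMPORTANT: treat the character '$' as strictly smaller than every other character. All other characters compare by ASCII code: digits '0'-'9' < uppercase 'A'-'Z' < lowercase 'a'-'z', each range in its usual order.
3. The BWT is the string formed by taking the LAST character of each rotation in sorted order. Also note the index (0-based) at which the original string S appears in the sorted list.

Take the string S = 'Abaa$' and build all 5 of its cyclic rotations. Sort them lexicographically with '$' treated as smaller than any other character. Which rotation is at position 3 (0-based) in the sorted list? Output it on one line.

Answer: aa$Ab

Derivation:
All 5 rotations (rotation i = S[i:]+S[:i]):
  rot[0] = Abaa$
  rot[1] = baa$A
  rot[2] = aa$Ab
  rot[3] = a$Aba
  rot[4] = $Abaa
Sorted (with $ < everything):
  sorted[0] = $Abaa
  sorted[1] = Abaa$
  sorted[2] = a$Aba
  sorted[3] = aa$Ab
  sorted[4] = baa$A
sorted[3] = aa$Ab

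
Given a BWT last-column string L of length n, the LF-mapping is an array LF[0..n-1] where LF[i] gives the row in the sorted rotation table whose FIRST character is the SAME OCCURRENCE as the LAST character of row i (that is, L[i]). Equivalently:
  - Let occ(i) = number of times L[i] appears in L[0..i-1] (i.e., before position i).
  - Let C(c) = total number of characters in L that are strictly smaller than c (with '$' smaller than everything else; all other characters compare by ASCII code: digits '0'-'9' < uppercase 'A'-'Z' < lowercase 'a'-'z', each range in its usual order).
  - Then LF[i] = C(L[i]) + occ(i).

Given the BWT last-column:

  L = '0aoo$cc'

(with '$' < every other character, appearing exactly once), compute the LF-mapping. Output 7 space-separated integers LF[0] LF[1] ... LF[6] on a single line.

Char counts: '$':1, '0':1, 'a':1, 'c':2, 'o':2
C (first-col start): C('$')=0, C('0')=1, C('a')=2, C('c')=3, C('o')=5
L[0]='0': occ=0, LF[0]=C('0')+0=1+0=1
L[1]='a': occ=0, LF[1]=C('a')+0=2+0=2
L[2]='o': occ=0, LF[2]=C('o')+0=5+0=5
L[3]='o': occ=1, LF[3]=C('o')+1=5+1=6
L[4]='$': occ=0, LF[4]=C('$')+0=0+0=0
L[5]='c': occ=0, LF[5]=C('c')+0=3+0=3
L[6]='c': occ=1, LF[6]=C('c')+1=3+1=4

Answer: 1 2 5 6 0 3 4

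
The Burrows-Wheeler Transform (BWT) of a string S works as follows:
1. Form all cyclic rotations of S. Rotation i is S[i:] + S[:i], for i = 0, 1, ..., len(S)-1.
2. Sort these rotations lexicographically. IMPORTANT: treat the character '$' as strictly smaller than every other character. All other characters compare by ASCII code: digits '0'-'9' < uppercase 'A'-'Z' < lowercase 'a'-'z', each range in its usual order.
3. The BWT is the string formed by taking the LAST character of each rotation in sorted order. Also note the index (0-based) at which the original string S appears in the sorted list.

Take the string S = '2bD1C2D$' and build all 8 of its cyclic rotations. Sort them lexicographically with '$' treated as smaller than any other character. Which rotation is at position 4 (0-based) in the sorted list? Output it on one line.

Answer: C2D$2bD1

Derivation:
All 8 rotations (rotation i = S[i:]+S[:i]):
  rot[0] = 2bD1C2D$
  rot[1] = bD1C2D$2
  rot[2] = D1C2D$2b
  rot[3] = 1C2D$2bD
  rot[4] = C2D$2bD1
  rot[5] = 2D$2bD1C
  rot[6] = D$2bD1C2
  rot[7] = $2bD1C2D
Sorted (with $ < everything):
  sorted[0] = $2bD1C2D
  sorted[1] = 1C2D$2bD
  sorted[2] = 2D$2bD1C
  sorted[3] = 2bD1C2D$
  sorted[4] = C2D$2bD1
  sorted[5] = D$2bD1C2
  sorted[6] = D1C2D$2b
  sorted[7] = bD1C2D$2
sorted[4] = C2D$2bD1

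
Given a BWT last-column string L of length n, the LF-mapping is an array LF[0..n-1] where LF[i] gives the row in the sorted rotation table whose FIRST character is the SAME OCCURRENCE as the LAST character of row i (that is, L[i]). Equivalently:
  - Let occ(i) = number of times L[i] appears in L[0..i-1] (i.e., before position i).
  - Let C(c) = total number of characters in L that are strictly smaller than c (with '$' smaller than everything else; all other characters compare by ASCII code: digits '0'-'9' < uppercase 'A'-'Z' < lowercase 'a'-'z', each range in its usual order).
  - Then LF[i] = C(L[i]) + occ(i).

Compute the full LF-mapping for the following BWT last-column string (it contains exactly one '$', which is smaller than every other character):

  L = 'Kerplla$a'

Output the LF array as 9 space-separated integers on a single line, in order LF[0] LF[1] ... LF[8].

Answer: 1 4 8 7 5 6 2 0 3

Derivation:
Char counts: '$':1, 'K':1, 'a':2, 'e':1, 'l':2, 'p':1, 'r':1
C (first-col start): C('$')=0, C('K')=1, C('a')=2, C('e')=4, C('l')=5, C('p')=7, C('r')=8
L[0]='K': occ=0, LF[0]=C('K')+0=1+0=1
L[1]='e': occ=0, LF[1]=C('e')+0=4+0=4
L[2]='r': occ=0, LF[2]=C('r')+0=8+0=8
L[3]='p': occ=0, LF[3]=C('p')+0=7+0=7
L[4]='l': occ=0, LF[4]=C('l')+0=5+0=5
L[5]='l': occ=1, LF[5]=C('l')+1=5+1=6
L[6]='a': occ=0, LF[6]=C('a')+0=2+0=2
L[7]='$': occ=0, LF[7]=C('$')+0=0+0=0
L[8]='a': occ=1, LF[8]=C('a')+1=2+1=3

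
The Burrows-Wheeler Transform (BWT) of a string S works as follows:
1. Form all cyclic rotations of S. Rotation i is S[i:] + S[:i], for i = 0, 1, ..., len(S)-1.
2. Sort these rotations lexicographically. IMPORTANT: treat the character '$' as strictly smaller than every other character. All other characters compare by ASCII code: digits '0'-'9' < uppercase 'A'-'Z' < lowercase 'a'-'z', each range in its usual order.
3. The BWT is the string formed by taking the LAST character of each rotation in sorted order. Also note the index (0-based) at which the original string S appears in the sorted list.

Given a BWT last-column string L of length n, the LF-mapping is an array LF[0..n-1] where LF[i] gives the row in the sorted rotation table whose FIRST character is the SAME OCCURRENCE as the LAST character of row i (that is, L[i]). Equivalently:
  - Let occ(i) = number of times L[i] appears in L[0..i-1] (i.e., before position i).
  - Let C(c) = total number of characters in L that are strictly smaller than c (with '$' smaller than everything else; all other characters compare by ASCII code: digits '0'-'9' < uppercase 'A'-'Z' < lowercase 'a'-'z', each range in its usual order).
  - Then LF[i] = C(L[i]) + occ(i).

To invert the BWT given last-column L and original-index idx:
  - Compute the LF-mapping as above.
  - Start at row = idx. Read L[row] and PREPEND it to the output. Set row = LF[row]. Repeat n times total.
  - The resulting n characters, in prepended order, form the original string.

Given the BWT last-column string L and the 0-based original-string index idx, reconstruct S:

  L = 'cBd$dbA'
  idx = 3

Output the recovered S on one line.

Answer: bdBAdc$

Derivation:
LF mapping: 4 2 5 0 6 3 1
Walk LF starting at row 3, prepending L[row]:
  step 1: row=3, L[3]='$', prepend. Next row=LF[3]=0
  step 2: row=0, L[0]='c', prepend. Next row=LF[0]=4
  step 3: row=4, L[4]='d', prepend. Next row=LF[4]=6
  step 4: row=6, L[6]='A', prepend. Next row=LF[6]=1
  step 5: row=1, L[1]='B', prepend. Next row=LF[1]=2
  step 6: row=2, L[2]='d', prepend. Next row=LF[2]=5
  step 7: row=5, L[5]='b', prepend. Next row=LF[5]=3
Reversed output: bdBAdc$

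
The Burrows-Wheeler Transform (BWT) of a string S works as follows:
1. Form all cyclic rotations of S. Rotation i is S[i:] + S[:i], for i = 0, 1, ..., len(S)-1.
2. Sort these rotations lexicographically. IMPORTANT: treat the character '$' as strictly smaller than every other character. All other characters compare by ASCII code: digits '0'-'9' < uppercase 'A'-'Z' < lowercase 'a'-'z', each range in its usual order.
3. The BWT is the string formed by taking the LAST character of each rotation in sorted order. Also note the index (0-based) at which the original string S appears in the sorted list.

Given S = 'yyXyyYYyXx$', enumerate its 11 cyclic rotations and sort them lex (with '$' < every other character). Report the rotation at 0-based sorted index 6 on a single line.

All 11 rotations (rotation i = S[i:]+S[:i]):
  rot[0] = yyXyyYYyXx$
  rot[1] = yXyyYYyXx$y
  rot[2] = XyyYYyXx$yy
  rot[3] = yyYYyXx$yyX
  rot[4] = yYYyXx$yyXy
  rot[5] = YYyXx$yyXyy
  rot[6] = YyXx$yyXyyY
  rot[7] = yXx$yyXyyYY
  rot[8] = Xx$yyXyyYYy
  rot[9] = x$yyXyyYYyX
  rot[10] = $yyXyyYYyXx
Sorted (with $ < everything):
  sorted[0] = $yyXyyYYyXx
  sorted[1] = Xx$yyXyyYYy
  sorted[2] = XyyYYyXx$yy
  sorted[3] = YYyXx$yyXyy
  sorted[4] = YyXx$yyXyyY
  sorted[5] = x$yyXyyYYyX
  sorted[6] = yXx$yyXyyYY
  sorted[7] = yXyyYYyXx$y
  sorted[8] = yYYyXx$yyXy
  sorted[9] = yyXyyYYyXx$
  sorted[10] = yyYYyXx$yyX
sorted[6] = yXx$yyXyyYY

Answer: yXx$yyXyyYY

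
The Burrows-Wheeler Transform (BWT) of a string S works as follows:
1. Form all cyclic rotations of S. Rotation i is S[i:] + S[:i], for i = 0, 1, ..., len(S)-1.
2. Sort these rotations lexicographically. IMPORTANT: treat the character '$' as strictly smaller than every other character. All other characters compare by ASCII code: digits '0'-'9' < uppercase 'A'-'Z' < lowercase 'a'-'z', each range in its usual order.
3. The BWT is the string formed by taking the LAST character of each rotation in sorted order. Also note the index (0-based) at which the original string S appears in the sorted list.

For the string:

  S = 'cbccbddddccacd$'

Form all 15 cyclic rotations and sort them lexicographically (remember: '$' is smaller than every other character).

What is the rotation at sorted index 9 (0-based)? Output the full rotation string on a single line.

Answer: cd$cbccbddddcca

Derivation:
All 15 rotations (rotation i = S[i:]+S[:i]):
  rot[0] = cbccbddddccacd$
  rot[1] = bccbddddccacd$c
  rot[2] = ccbddddccacd$cb
  rot[3] = cbddddccacd$cbc
  rot[4] = bddddccacd$cbcc
  rot[5] = ddddccacd$cbccb
  rot[6] = dddccacd$cbccbd
  rot[7] = ddccacd$cbccbdd
  rot[8] = dccacd$cbccbddd
  rot[9] = ccacd$cbccbdddd
  rot[10] = cacd$cbccbddddc
  rot[11] = acd$cbccbddddcc
  rot[12] = cd$cbccbddddcca
  rot[13] = d$cbccbddddccac
  rot[14] = $cbccbddddccacd
Sorted (with $ < everything):
  sorted[0] = $cbccbddddccacd
  sorted[1] = acd$cbccbddddcc
  sorted[2] = bccbddddccacd$c
  sorted[3] = bddddccacd$cbcc
  sorted[4] = cacd$cbccbddddc
  sorted[5] = cbccbddddccacd$
  sorted[6] = cbddddccacd$cbc
  sorted[7] = ccacd$cbccbdddd
  sorted[8] = ccbddddccacd$cb
  sorted[9] = cd$cbccbddddcca
  sorted[10] = d$cbccbddddccac
  sorted[11] = dccacd$cbccbddd
  sorted[12] = ddccacd$cbccbdd
  sorted[13] = dddccacd$cbccbd
  sorted[14] = ddddccacd$cbccb
sorted[9] = cd$cbccbddddcca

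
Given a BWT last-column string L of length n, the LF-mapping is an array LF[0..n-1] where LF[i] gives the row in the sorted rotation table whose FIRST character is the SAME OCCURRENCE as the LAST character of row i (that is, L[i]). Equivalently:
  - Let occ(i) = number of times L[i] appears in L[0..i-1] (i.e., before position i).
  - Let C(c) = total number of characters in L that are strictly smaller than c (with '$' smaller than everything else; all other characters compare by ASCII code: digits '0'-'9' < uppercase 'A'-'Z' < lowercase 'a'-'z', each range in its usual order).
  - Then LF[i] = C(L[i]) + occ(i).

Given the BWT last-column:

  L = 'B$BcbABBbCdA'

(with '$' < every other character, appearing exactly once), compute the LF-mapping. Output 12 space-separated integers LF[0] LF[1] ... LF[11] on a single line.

Char counts: '$':1, 'A':2, 'B':4, 'C':1, 'b':2, 'c':1, 'd':1
C (first-col start): C('$')=0, C('A')=1, C('B')=3, C('C')=7, C('b')=8, C('c')=10, C('d')=11
L[0]='B': occ=0, LF[0]=C('B')+0=3+0=3
L[1]='$': occ=0, LF[1]=C('$')+0=0+0=0
L[2]='B': occ=1, LF[2]=C('B')+1=3+1=4
L[3]='c': occ=0, LF[3]=C('c')+0=10+0=10
L[4]='b': occ=0, LF[4]=C('b')+0=8+0=8
L[5]='A': occ=0, LF[5]=C('A')+0=1+0=1
L[6]='B': occ=2, LF[6]=C('B')+2=3+2=5
L[7]='B': occ=3, LF[7]=C('B')+3=3+3=6
L[8]='b': occ=1, LF[8]=C('b')+1=8+1=9
L[9]='C': occ=0, LF[9]=C('C')+0=7+0=7
L[10]='d': occ=0, LF[10]=C('d')+0=11+0=11
L[11]='A': occ=1, LF[11]=C('A')+1=1+1=2

Answer: 3 0 4 10 8 1 5 6 9 7 11 2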